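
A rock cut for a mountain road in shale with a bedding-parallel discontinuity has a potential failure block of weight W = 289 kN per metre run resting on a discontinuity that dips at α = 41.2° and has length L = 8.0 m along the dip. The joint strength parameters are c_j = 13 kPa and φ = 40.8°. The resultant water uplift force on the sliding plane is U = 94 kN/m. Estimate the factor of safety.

FS = 1.11

Resolving the block weight along and normal to the plane and applying the Mohr–Coulomb strength on the joint:
N' = W cosα − U = 289·cos41.2° − 94 = 123.4 kN/m
Driving force T = W sinα = 289·sin41.2° = 190.4 kN/m
Resisting force R = c_j·L + N'·tanφ = 13·8.0 + 123.4·tan40.8° = 104.0 + 106.6 = 210.6 kN/m
FS = R / T = 210.6 / 190.4 = 1.106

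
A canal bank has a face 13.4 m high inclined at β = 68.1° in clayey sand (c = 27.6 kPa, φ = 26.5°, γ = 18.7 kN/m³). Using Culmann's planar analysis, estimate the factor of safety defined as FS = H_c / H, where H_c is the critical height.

FS = 1.45

H_c = (4c/γ) · sinβ cosφ / [1 − cos(β − φ)]
    = (4·27.6/18.7) · sin68.1°·cos26.5° / [1 − cos41.6°]
    = 5.904 · 0.8304 / 0.2522 = 19.44 m
FS = H_c / H = 19.44 / 13.4 = 1.451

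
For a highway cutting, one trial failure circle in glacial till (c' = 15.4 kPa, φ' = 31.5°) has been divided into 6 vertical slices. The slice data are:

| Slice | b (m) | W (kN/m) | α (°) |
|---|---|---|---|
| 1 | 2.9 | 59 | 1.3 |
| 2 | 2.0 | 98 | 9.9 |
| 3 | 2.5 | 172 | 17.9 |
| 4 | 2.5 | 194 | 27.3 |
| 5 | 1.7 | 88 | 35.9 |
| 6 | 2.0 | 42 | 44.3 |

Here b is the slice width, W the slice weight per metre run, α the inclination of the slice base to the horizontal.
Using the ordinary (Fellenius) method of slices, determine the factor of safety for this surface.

Ordinary method of slices: FS = Σ[c'·Δl_i + (W_i cosα_i)·tanφ'] / Σ W_i sinα_i, with Δl_i = b_i / cosα_i.
Slice 1: Δl = 2.9/cos1.3° = 2.901 m; N'_1 = 59·cos1.3° = 59.0; c'Δl = 44.67; W sinα = 1.3
Slice 2: Δl = 2.0/cos9.9° = 2.030 m; N'_2 = 98·cos9.9° = 96.5; c'Δl = 31.27; W sinα = 16.8
Slice 3: Δl = 2.5/cos17.9° = 2.627 m; N'_3 = 172·cos17.9° = 163.7; c'Δl = 40.46; W sinα = 52.9
Slice 4: Δl = 2.5/cos27.3° = 2.813 m; N'_4 = 194·cos27.3° = 172.4; c'Δl = 43.33; W sinα = 89.0
Slice 5: Δl = 1.7/cos35.9° = 2.099 m; N'_5 = 88·cos35.9° = 71.3; c'Δl = 32.32; W sinα = 51.6
Slice 6: Δl = 2.0/cos44.3° = 2.794 m; N'_6 = 42·cos44.3° = 30.1; c'Δl = 43.04; W sinα = 29.3
Σc'Δl = 235.1 kN/m; ΣN' = 592.9 kN/m; ΣW sinα = 241.0 kN/m
Resisting = 235.1 + 592.9·tan31.5° = 235.1 + 363.4 = 598.4 kN/m
FS = 598.4 / 241.0 = 2.483

FS = 2.48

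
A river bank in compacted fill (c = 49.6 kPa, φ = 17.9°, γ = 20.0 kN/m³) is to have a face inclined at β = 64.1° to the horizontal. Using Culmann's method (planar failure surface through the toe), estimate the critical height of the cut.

Culmann's analysis gives the critical failure plane at α_cr = (β + φ)/2 = (64.1 + 17.9)/2 = 41.0°, and the critical height
H_c = (4c/γ) · sinβ cosφ / [1 − cos(β − φ)]
    = (4·49.6/20.0) · sin64.1°·cos17.9° / [1 − cos(46.2°)]
    = 9.920 · 0.8996·0.9516 / [1 − 0.6921]
    = 9.920 · 0.8560 / 0.3079
    = 27.58 m

H_c = 27.58 m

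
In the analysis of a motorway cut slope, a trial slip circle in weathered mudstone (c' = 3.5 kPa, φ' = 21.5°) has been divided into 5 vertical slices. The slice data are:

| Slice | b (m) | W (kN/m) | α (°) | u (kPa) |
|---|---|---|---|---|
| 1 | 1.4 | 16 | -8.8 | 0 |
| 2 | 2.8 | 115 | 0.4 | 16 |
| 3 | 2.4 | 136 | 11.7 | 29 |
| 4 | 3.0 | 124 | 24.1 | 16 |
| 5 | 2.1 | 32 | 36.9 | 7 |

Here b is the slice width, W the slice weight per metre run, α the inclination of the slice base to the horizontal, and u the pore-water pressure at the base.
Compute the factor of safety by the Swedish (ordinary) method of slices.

Ordinary method of slices: FS = Σ[c'·Δl_i + (W_i cosα_i − u_i·Δl_i)·tanφ'] / Σ W_i sinα_i, with Δl_i = b_i / cosα_i.
Slice 1: Δl = 1.4/cos(-8.8°) = 1.417 m; N'_1 = 16·cos(-8.8°) − 0·1.417 = 15.8; c'Δl = 4.96; W sinα = -2.4
Slice 2: Δl = 2.8/cos0.4° = 2.800 m; N'_2 = 115·cos0.4° − 16·2.800 = 70.2; c'Δl = 9.80; W sinα = 0.8
Slice 3: Δl = 2.4/cos11.7° = 2.451 m; N'_3 = 136·cos11.7° − 29·2.451 = 62.1; c'Δl = 8.58; W sinα = 27.6
Slice 4: Δl = 3.0/cos24.1° = 3.286 m; N'_4 = 124·cos24.1° − 16·3.286 = 60.6; c'Δl = 11.50; W sinα = 50.6
Slice 5: Δl = 2.1/cos36.9° = 2.626 m; N'_5 = 32·cos36.9° − 7·2.626 = 7.2; c'Δl = 9.19; W sinα = 19.2
Σc'Δl = 44.0 kN/m; ΣN' = 215.9 kN/m; ΣW sinα = 95.8 kN/m
Resisting = 44.0 + 215.9·tan21.5° = 44.0 + 85.1 = 129.1 kN/m
FS = 129.1 / 95.8 = 1.348

FS = 1.35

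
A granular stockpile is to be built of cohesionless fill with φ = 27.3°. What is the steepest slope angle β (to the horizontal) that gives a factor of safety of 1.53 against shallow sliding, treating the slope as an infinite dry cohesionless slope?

β = 18.6°

For an infinite dry cohesionless slope FS = tanφ/tanβ, so tanβ = tanφ / FS.
tanβ = tan27.3° / 1.53 = 0.5161 / 1.53 = 0.3373
β = arctan(0.3373) = 18.64°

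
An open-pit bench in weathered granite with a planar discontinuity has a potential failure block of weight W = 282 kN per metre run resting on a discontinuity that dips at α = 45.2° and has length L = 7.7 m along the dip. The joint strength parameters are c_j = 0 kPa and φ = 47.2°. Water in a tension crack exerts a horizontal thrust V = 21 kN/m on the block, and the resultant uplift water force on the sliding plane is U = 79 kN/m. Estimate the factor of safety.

Resolving the block weight along and normal to the plane and applying the Mohr–Coulomb strength on the joint:
N' = W cosα − U − V sinα = 282·cos45.2° − 79 − 21·sin45.2° = 104.8 kN/m
Driving force T = W sinα + V cosα = 282·sin45.2° + 21·cos45.2° = 214.9 kN/m
Resisting force R = c_j·L + N'·tanφ = 0·7.7 + 104.8·tan47.2° = 0.0 + 113.2 = 113.2 kN/m
FS = R / T = 113.2 / 214.9 = 0.527

FS = 0.53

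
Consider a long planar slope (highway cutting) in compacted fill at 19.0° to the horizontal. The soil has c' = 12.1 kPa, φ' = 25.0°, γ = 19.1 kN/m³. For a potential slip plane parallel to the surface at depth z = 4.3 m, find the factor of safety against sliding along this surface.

For an infinite slope with a slip plane parallel to the surface (no pore pressure): FS = [c' + γz cos²β tanφ'] / [γz sinβ cosβ].
γz = 19.1·4.3 = 82.13 kN/m²
Numerator = 12.1 + 82.13·cos²19.0°·tan25.0° = 12.1 + 82.13·0.8940·0.4663 = 46.338 kPa
Denominator = 82.13·sin19.0°·cos19.0° = 82.13·0.3256·0.9455 = 25.282 kPa
FS = 46.338 / 25.282 = 1.833

FS = 1.83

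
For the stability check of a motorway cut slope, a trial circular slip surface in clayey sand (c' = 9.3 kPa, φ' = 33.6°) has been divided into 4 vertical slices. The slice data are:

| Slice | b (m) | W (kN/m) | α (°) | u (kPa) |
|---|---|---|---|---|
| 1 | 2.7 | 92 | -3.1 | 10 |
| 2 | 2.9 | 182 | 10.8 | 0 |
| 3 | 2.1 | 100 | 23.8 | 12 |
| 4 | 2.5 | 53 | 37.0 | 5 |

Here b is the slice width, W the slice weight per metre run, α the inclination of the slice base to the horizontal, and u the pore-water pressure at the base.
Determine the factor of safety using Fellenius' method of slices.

FS = 3.21

Ordinary method of slices: FS = Σ[c'·Δl_i + (W_i cosα_i − u_i·Δl_i)·tanφ'] / Σ W_i sinα_i, with Δl_i = b_i / cosα_i.
Slice 1: Δl = 2.7/cos(-3.1°) = 2.704 m; N'_1 = 92·cos(-3.1°) − 10·2.704 = 64.8; c'Δl = 25.15; W sinα = -5.0
Slice 2: Δl = 2.9/cos10.8° = 2.952 m; N'_2 = 182·cos10.8° − 0·2.952 = 178.8; c'Δl = 27.46; W sinα = 34.1
Slice 3: Δl = 2.1/cos23.8° = 2.295 m; N'_3 = 100·cos23.8° − 12·2.295 = 64.0; c'Δl = 21.35; W sinα = 40.4
Slice 4: Δl = 2.5/cos37.0° = 3.130 m; N'_4 = 53·cos37.0° − 5·3.130 = 26.7; c'Δl = 29.11; W sinα = 31.9
Σc'Δl = 103.1 kN/m; ΣN' = 334.2 kN/m; ΣW sinα = 101.4 kN/m
Resisting = 103.1 + 334.2·tan33.6° = 103.1 + 222.1 = 325.1 kN/m
FS = 325.1 / 101.4 = 3.207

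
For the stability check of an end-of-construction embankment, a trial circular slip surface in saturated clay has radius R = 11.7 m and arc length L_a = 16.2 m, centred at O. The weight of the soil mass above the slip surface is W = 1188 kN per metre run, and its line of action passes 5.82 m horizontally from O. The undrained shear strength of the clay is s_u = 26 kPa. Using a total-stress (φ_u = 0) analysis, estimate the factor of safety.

FS = 0.71

Taking moments about the centre O, the resisting moment is provided by the undrained shear strength acting along the arc:
M_R = s_u·L_a·R = 26·16.20·11.7 = 4928.0 kN·m/m
M_D = W·d = 1188·5.82 = 6914.2 kN·m/m
FS = M_R / M_D = 4928.0 / 6914.2 = 0.713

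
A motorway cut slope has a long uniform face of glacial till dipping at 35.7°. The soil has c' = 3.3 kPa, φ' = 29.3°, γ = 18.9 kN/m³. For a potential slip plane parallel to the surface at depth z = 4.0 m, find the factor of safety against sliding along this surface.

FS = 0.87

For an infinite slope with a slip plane parallel to the surface (no pore pressure): FS = [c' + γz cos²β tanφ'] / [γz sinβ cosβ].
γz = 18.9·4.0 = 75.60 kN/m²
Numerator = 3.3 + 75.60·cos²35.7°·tan29.3° = 3.3 + 75.60·0.6595·0.5612 = 31.278 kPa
Denominator = 75.60·sin35.7°·cos35.7° = 75.60·0.5835·0.8121 = 35.826 kPa
FS = 31.278 / 35.826 = 0.873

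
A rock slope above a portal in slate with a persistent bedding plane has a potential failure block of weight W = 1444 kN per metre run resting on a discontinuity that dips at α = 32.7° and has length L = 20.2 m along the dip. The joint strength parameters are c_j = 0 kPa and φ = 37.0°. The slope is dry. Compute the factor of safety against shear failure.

Resolving the block weight along and normal to the plane and applying the Mohr–Coulomb strength on the joint:
N' = W cosα = 1444·cos32.7° = 1215.1 kN/m
Driving force T = W sinα = 1444·sin32.7° = 780.1 kN/m
Resisting force R = c_j·L + N'·tanφ = 0·20.2 + 1215.1·tan37.0° = 0.0 + 915.7 = 915.7 kN/m
FS = R / T = 915.7 / 780.1 = 1.174

FS = 1.17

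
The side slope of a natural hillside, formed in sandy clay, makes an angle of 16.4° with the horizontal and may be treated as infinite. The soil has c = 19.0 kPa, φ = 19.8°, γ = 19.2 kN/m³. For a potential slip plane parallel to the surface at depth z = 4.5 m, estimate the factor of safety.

For an infinite slope with a slip plane parallel to the surface (no pore pressure): FS = [c + γz cos²β tanφ] / [γz sinβ cosβ].
γz = 19.2·4.5 = 86.40 kN/m²
Numerator = 19.0 + 86.40·cos²16.4°·tan19.8° = 19.0 + 86.40·0.9203·0.3600 = 47.626 kPa
Denominator = 86.40·sin16.4°·cos16.4° = 86.40·0.2823·0.9593 = 23.402 kPa
FS = 47.626 / 23.402 = 2.035

FS = 2.04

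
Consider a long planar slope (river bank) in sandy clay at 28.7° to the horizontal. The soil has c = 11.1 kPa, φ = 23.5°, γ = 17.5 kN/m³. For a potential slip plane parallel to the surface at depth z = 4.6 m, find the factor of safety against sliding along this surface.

For an infinite slope with a slip plane parallel to the surface (no pore pressure): FS = [c + γz cos²β tanφ] / [γz sinβ cosβ].
γz = 17.5·4.6 = 80.50 kN/m²
Numerator = 11.1 + 80.50·cos²28.7°·tan23.5° = 11.1 + 80.50·0.7694·0.4348 = 38.030 kPa
Denominator = 80.50·sin28.7°·cos28.7° = 80.50·0.4802·0.8771 = 33.909 kPa
FS = 38.030 / 33.909 = 1.122

FS = 1.12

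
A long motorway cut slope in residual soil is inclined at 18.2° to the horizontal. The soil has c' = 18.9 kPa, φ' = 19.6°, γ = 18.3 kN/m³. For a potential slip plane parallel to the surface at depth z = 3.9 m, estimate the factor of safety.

For an infinite slope with a slip plane parallel to the surface (no pore pressure): FS = [c' + γz cos²β tanφ'] / [γz sinβ cosβ].
γz = 18.3·3.9 = 71.37 kN/m²
Numerator = 18.9 + 71.37·cos²18.2°·tan19.6° = 18.9 + 71.37·0.9024·0.3561 = 41.835 kPa
Denominator = 71.37·sin18.2°·cos18.2° = 71.37·0.3123·0.9500 = 21.176 kPa
FS = 41.835 / 21.176 = 1.976

FS = 1.98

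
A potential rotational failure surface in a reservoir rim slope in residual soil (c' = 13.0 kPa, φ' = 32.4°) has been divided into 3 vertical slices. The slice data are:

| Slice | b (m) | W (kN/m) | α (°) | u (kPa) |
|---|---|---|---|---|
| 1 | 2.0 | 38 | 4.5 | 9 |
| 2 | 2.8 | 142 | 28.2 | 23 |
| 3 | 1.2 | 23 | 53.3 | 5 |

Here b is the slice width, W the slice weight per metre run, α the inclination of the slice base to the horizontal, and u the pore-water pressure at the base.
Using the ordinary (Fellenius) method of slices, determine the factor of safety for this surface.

Ordinary method of slices: FS = Σ[c'·Δl_i + (W_i cosα_i − u_i·Δl_i)·tanφ'] / Σ W_i sinα_i, with Δl_i = b_i / cosα_i.
Slice 1: Δl = 2.0/cos4.5° = 2.006 m; N'_1 = 38·cos4.5° − 9·2.006 = 19.8; c'Δl = 26.08; W sinα = 3.0
Slice 2: Δl = 2.8/cos28.2° = 3.177 m; N'_2 = 142·cos28.2° − 23·3.177 = 52.1; c'Δl = 41.30; W sinα = 67.1
Slice 3: Δl = 1.2/cos53.3° = 2.008 m; N'_3 = 23·cos53.3° − 5·2.008 = 3.7; c'Δl = 26.10; W sinα = 18.4
Σc'Δl = 93.5 kN/m; ΣN' = 75.6 kN/m; ΣW sinα = 88.5 kN/m
Resisting = 93.5 + 75.6·tan32.4° = 93.5 + 48.0 = 141.5 kN/m
FS = 141.5 / 88.5 = 1.598

FS = 1.60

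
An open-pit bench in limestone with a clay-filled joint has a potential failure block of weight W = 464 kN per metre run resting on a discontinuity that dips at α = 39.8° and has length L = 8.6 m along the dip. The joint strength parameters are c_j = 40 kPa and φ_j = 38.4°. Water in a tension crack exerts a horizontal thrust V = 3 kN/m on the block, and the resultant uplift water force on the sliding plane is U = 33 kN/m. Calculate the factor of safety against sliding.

FS = 2.00

Resolving the block weight along and normal to the plane and applying the Mohr–Coulomb strength on the joint:
N' = W cosα − U − V sinα = 464·cos39.8° − 33 − 3·sin39.8° = 321.6 kN/m
Driving force T = W sinα + V cosα = 464·sin39.8° + 3·cos39.8° = 299.3 kN/m
Resisting force R = c_j·L + N'·tanφ_j = 40·8.6 + 321.6·tan38.4° = 344.0 + 254.9 = 598.9 kN/m
FS = R / T = 598.9 / 299.3 = 2.001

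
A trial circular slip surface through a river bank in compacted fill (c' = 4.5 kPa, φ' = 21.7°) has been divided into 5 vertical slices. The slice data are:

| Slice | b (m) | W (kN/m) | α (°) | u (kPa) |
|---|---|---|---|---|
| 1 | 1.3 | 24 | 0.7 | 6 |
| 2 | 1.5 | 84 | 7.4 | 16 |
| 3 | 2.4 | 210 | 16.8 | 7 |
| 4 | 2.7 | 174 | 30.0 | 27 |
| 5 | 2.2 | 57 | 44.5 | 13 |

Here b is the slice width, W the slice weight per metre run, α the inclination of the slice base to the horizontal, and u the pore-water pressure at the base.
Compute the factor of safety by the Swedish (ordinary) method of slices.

Ordinary method of slices: FS = Σ[c'·Δl_i + (W_i cosα_i − u_i·Δl_i)·tanφ'] / Σ W_i sinα_i, with Δl_i = b_i / cosα_i.
Slice 1: Δl = 1.3/cos0.7° = 1.300 m; N'_1 = 24·cos0.7° − 6·1.300 = 16.2; c'Δl = 5.85; W sinα = 0.3
Slice 2: Δl = 1.5/cos7.4° = 1.513 m; N'_2 = 84·cos7.4° − 16·1.513 = 59.1; c'Δl = 6.81; W sinα = 10.8
Slice 3: Δl = 2.4/cos16.8° = 2.507 m; N'_3 = 210·cos16.8° − 7·2.507 = 183.5; c'Δl = 11.28; W sinα = 60.7
Slice 4: Δl = 2.7/cos30.0° = 3.118 m; N'_4 = 174·cos30.0° − 27·3.118 = 66.5; c'Δl = 14.03; W sinα = 87.0
Slice 5: Δl = 2.2/cos44.5° = 3.084 m; N'_5 = 57·cos44.5° − 13·3.084 = 0.6; c'Δl = 13.88; W sinα = 40.0
Σc'Δl = 51.8 kN/m; ΣN' = 325.9 kN/m; ΣW sinα = 198.8 kN/m
Resisting = 51.8 + 325.9·tan21.7° = 51.8 + 129.7 = 181.5 kN/m
FS = 181.5 / 198.8 = 0.913

FS = 0.91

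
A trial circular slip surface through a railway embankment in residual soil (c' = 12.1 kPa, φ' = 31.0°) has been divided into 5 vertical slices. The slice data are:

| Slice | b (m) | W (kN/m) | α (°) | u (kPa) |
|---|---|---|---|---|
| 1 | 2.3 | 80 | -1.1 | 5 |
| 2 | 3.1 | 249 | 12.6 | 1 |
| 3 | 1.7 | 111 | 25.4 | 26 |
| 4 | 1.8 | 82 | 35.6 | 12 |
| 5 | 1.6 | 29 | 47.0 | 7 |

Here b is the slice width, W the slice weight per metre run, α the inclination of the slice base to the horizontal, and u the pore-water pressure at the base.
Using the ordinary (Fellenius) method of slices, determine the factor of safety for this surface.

FS = 2.28

Ordinary method of slices: FS = Σ[c'·Δl_i + (W_i cosα_i − u_i·Δl_i)·tanφ'] / Σ W_i sinα_i, with Δl_i = b_i / cosα_i.
Slice 1: Δl = 2.3/cos(-1.1°) = 2.300 m; N'_1 = 80·cos(-1.1°) − 5·2.300 = 68.5; c'Δl = 27.84; W sinα = -1.5
Slice 2: Δl = 3.1/cos12.6° = 3.177 m; N'_2 = 249·cos12.6° − 1·3.177 = 239.8; c'Δl = 38.44; W sinα = 54.3
Slice 3: Δl = 1.7/cos25.4° = 1.882 m; N'_3 = 111·cos25.4° − 26·1.882 = 51.3; c'Δl = 22.77; W sinα = 47.6
Slice 4: Δl = 1.8/cos35.6° = 2.214 m; N'_4 = 82·cos35.6° − 12·2.214 = 40.1; c'Δl = 26.79; W sinα = 47.7
Slice 5: Δl = 1.6/cos47.0° = 2.346 m; N'_5 = 29·cos47.0° − 7·2.346 = 3.4; c'Δl = 28.39; W sinα = 21.2
Σc'Δl = 144.2 kN/m; ΣN' = 403.1 kN/m; ΣW sinα = 169.3 kN/m
Resisting = 144.2 + 403.1·tan31.0° = 144.2 + 242.2 = 386.4 kN/m
FS = 386.4 / 169.3 = 2.282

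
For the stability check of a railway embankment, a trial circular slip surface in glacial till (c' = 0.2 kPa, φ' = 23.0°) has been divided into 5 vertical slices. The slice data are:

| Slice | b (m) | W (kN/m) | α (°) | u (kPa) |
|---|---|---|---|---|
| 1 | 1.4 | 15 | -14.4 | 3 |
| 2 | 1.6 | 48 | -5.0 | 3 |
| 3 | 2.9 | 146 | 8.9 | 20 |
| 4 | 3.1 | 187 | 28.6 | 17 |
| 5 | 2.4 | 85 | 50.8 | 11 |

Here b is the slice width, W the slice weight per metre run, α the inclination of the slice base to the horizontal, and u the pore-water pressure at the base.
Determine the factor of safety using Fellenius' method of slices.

FS = 0.65

Ordinary method of slices: FS = Σ[c'·Δl_i + (W_i cosα_i − u_i·Δl_i)·tanφ'] / Σ W_i sinα_i, with Δl_i = b_i / cosα_i.
Slice 1: Δl = 1.4/cos(-14.4°) = 1.445 m; N'_1 = 15·cos(-14.4°) − 3·1.445 = 10.2; c'Δl = 0.29; W sinα = -3.7
Slice 2: Δl = 1.6/cos(-5.0°) = 1.606 m; N'_2 = 48·cos(-5.0°) − 3·1.606 = 43.0; c'Δl = 0.32; W sinα = -4.2
Slice 3: Δl = 2.9/cos8.9° = 2.935 m; N'_3 = 146·cos8.9° − 20·2.935 = 85.5; c'Δl = 0.59; W sinα = 22.6
Slice 4: Δl = 3.1/cos28.6° = 3.531 m; N'_4 = 187·cos28.6° − 17·3.531 = 104.2; c'Δl = 0.71; W sinα = 89.5
Slice 5: Δl = 2.4/cos50.8° = 3.797 m; N'_5 = 85·cos50.8° − 11·3.797 = 12.0; c'Δl = 0.76; W sinα = 65.9
Σc'Δl = 2.7 kN/m; ΣN' = 254.8 kN/m; ΣW sinα = 170.1 kN/m
Resisting = 2.7 + 254.8·tan23.0° = 2.7 + 108.2 = 110.8 kN/m
FS = 110.8 / 170.1 = 0.652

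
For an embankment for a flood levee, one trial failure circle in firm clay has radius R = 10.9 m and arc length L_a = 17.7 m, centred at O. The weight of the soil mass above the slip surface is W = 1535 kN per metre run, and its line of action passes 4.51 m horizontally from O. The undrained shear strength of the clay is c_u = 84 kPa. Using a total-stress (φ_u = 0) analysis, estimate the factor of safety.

Taking moments about the centre O, the resisting moment is provided by the undrained shear strength acting along the arc:
M_R = c_u·L_a·R = 84·17.70·10.9 = 16206.1 kN·m/m
M_D = W·d = 1535·4.51 = 6922.8 kN·m/m
FS = M_R / M_D = 16206.1 / 6922.8 = 2.341

FS = 2.34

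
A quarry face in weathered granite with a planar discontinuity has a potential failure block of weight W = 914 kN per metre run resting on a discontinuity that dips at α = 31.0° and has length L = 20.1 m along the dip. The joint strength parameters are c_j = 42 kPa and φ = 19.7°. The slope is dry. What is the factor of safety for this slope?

FS = 2.39

Resolving the block weight along and normal to the plane and applying the Mohr–Coulomb strength on the joint:
N' = W cosα = 914·cos31.0° = 783.5 kN/m
Driving force T = W sinα = 914·sin31.0° = 470.7 kN/m
Resisting force R = c_j·L + N'·tanφ = 42·20.1 + 783.5·tan19.7° = 844.2 + 280.5 = 1124.7 kN/m
FS = R / T = 1124.7 / 470.7 = 2.389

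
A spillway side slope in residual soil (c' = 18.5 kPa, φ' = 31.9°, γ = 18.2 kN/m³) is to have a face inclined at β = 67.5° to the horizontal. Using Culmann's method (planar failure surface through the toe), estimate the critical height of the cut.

H_c = 17.06 m

Culmann's analysis gives the critical failure plane at α_cr = (β + φ')/2 = (67.5 + 31.9)/2 = 49.7°, and the critical height
H_c = (4c'/γ) · sinβ cosφ' / [1 − cos(β − φ')]
    = (4·18.5/18.2) · sin67.5°·cos31.9° / [1 − cos(35.6°)]
    = 4.066 · 0.9239·0.8490 / [1 − 0.8131]
    = 4.066 · 0.7843 / 0.1869
    = 17.06 m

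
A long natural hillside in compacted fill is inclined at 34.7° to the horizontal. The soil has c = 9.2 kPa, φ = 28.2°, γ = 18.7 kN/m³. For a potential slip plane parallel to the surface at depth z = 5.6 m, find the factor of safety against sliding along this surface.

FS = 0.96

For an infinite slope with a slip plane parallel to the surface (no pore pressure): FS = [c + γz cos²β tanφ] / [γz sinβ cosβ].
γz = 18.7·5.6 = 104.72 kN/m²
Numerator = 9.2 + 104.72·cos²34.7°·tan28.2° = 9.2 + 104.72·0.6759·0.5362 = 47.153 kPa
Denominator = 104.72·sin34.7°·cos34.7° = 104.72·0.5693·0.8221 = 49.012 kPa
FS = 47.153 / 49.012 = 0.962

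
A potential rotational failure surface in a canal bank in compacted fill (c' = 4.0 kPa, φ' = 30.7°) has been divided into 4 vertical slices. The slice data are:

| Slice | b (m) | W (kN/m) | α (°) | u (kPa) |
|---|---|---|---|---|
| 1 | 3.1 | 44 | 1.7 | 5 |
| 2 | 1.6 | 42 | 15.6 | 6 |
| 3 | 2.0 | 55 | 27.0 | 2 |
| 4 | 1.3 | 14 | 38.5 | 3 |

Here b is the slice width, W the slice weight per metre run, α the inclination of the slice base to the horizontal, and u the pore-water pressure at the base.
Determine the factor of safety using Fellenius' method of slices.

Ordinary method of slices: FS = Σ[c'·Δl_i + (W_i cosα_i − u_i·Δl_i)·tanφ'] / Σ W_i sinα_i, with Δl_i = b_i / cosα_i.
Slice 1: Δl = 3.1/cos1.7° = 3.101 m; N'_1 = 44·cos1.7° − 5·3.101 = 28.5; c'Δl = 12.41; W sinα = 1.3
Slice 2: Δl = 1.6/cos15.6° = 1.661 m; N'_2 = 42·cos15.6° − 6·1.661 = 30.5; c'Δl = 6.64; W sinα = 11.3
Slice 3: Δl = 2.0/cos27.0° = 2.245 m; N'_3 = 55·cos27.0° − 2·2.245 = 44.5; c'Δl = 8.98; W sinα = 25.0
Slice 4: Δl = 1.3/cos38.5° = 1.661 m; N'_4 = 14·cos38.5° − 3·1.661 = 6.0; c'Δl = 6.64; W sinα = 8.7
Σc'Δl = 34.7 kN/m; ΣN' = 109.4 kN/m; ΣW sinα = 46.3 kN/m
Resisting = 34.7 + 109.4·tan30.7° = 34.7 + 65.0 = 99.7 kN/m
FS = 99.7 / 46.3 = 2.153

FS = 2.15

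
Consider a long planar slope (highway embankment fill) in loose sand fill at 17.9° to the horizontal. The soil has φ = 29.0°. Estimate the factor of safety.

FS = 1.72

For a dry cohesionless infinite slope the factor of safety is FS = tanφ / tanβ.
FS = tan29.0° / tan17.9° = 0.5543 / 0.3230 = 1.716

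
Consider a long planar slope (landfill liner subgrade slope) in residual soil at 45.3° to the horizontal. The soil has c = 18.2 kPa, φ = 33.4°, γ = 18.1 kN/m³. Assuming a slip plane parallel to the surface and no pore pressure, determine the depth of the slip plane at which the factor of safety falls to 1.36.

z = 2.84 m

Setting FS = 1.36 in FS = [c + γz cos²β tanφ] / [γz sinβ cosβ] and solving for z:
z = c / [γ cosβ (FS·sinβ − cosβ·tanφ)]
  = 18.2 / [18.1·cos45.3°·(1.36·sin45.3° − cos45.3°·tan33.4°)]
  = 18.2 / [18.1·0.7034·(1.36·0.7108 − 0.7034·0.6594)]
  = 18.2 / 6.4024 = 2.843 m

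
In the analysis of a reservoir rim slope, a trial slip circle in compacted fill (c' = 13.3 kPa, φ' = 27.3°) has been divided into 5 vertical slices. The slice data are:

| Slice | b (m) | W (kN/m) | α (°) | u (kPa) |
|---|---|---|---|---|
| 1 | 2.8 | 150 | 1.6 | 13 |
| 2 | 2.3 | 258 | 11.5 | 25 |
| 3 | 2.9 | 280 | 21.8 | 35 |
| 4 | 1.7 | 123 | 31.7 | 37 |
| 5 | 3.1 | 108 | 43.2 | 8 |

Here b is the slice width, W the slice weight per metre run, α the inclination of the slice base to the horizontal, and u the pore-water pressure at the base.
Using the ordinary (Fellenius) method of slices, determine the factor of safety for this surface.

FS = 1.57

Ordinary method of slices: FS = Σ[c'·Δl_i + (W_i cosα_i − u_i·Δl_i)·tanφ'] / Σ W_i sinα_i, with Δl_i = b_i / cosα_i.
Slice 1: Δl = 2.8/cos1.6° = 2.801 m; N'_1 = 150·cos1.6° − 13·2.801 = 113.5; c'Δl = 37.25; W sinα = 4.2
Slice 2: Δl = 2.3/cos11.5° = 2.347 m; N'_2 = 258·cos11.5° − 25·2.347 = 194.1; c'Δl = 31.22; W sinα = 51.4
Slice 3: Δl = 2.9/cos21.8° = 3.123 m; N'_3 = 280·cos21.8° − 35·3.123 = 150.7; c'Δl = 41.54; W sinα = 104.0
Slice 4: Δl = 1.7/cos31.7° = 1.998 m; N'_4 = 123·cos31.7° − 37·1.998 = 30.7; c'Δl = 26.57; W sinα = 64.6
Slice 5: Δl = 3.1/cos43.2° = 4.253 m; N'_5 = 108·cos43.2° − 8·4.253 = 44.7; c'Δl = 56.56; W sinα = 73.9
Σc'Δl = 193.1 kN/m; ΣN' = 533.8 kN/m; ΣW sinα = 298.2 kN/m
Resisting = 193.1 + 533.8·tan27.3° = 193.1 + 275.5 = 468.6 kN/m
FS = 468.6 / 298.2 = 1.572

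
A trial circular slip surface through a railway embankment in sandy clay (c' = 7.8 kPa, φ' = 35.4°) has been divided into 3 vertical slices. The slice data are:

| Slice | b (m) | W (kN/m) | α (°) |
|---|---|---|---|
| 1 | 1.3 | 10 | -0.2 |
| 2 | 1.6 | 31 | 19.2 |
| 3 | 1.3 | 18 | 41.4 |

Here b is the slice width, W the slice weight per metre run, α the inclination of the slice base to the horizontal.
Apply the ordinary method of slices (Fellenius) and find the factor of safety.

FS = 3.37

Ordinary method of slices: FS = Σ[c'·Δl_i + (W_i cosα_i)·tanφ'] / Σ W_i sinα_i, with Δl_i = b_i / cosα_i.
Slice 1: Δl = 1.3/cos(-0.2°) = 1.300 m; N'_1 = 10·cos(-0.2°) = 10.0; c'Δl = 10.14; W sinα = -0.0
Slice 2: Δl = 1.6/cos19.2° = 1.694 m; N'_2 = 31·cos19.2° = 29.3; c'Δl = 13.22; W sinα = 10.2
Slice 3: Δl = 1.3/cos41.4° = 1.733 m; N'_3 = 18·cos41.4° = 13.5; c'Δl = 13.52; W sinα = 11.9
Σc'Δl = 36.9 kN/m; ΣN' = 52.8 kN/m; ΣW sinα = 22.1 kN/m
Resisting = 36.9 + 52.8·tan35.4° = 36.9 + 37.5 = 74.4 kN/m
FS = 74.4 / 22.1 = 3.371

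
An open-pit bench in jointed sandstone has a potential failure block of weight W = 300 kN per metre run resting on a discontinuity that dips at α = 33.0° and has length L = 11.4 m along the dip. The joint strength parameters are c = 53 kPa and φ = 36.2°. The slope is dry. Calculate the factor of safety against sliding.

Resolving the block weight along and normal to the plane and applying the Mohr–Coulomb strength on the joint:
N' = W cosα = 300·cos33.0° = 251.6 kN/m
Driving force T = W sinα = 300·sin33.0° = 163.4 kN/m
Resisting force R = c·L + N'·tanφ = 53·11.4 + 251.6·tan36.2° = 604.2 + 184.1 = 788.3 kN/m
FS = R / T = 788.3 / 163.4 = 4.825

FS = 4.82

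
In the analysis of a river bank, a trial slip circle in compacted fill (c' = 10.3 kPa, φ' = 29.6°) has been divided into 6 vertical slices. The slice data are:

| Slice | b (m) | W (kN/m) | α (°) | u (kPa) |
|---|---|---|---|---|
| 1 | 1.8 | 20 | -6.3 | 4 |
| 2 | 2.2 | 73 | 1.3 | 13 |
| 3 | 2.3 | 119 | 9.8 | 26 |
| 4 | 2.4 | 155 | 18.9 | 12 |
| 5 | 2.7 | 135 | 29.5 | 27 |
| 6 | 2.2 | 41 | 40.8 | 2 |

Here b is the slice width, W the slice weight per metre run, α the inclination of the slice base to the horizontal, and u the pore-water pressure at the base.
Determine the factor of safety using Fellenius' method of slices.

Ordinary method of slices: FS = Σ[c'·Δl_i + (W_i cosα_i − u_i·Δl_i)·tanφ'] / Σ W_i sinα_i, with Δl_i = b_i / cosα_i.
Slice 1: Δl = 1.8/cos(-6.3°) = 1.811 m; N'_1 = 20·cos(-6.3°) − 4·1.811 = 12.6; c'Δl = 18.65; W sinα = -2.2
Slice 2: Δl = 2.2/cos1.3° = 2.201 m; N'_2 = 73·cos1.3° − 13·2.201 = 44.4; c'Δl = 22.67; W sinα = 1.7
Slice 3: Δl = 2.3/cos9.8° = 2.334 m; N'_3 = 119·cos9.8° − 26·2.334 = 56.6; c'Δl = 24.04; W sinα = 20.3
Slice 4: Δl = 2.4/cos18.9° = 2.537 m; N'_4 = 155·cos18.9° − 12·2.537 = 116.2; c'Δl = 26.13; W sinα = 50.2
Slice 5: Δl = 2.7/cos29.5° = 3.102 m; N'_5 = 135·cos29.5° − 27·3.102 = 33.7; c'Δl = 31.95; W sinα = 66.5
Slice 6: Δl = 2.2/cos40.8° = 2.906 m; N'_6 = 41·cos40.8° − 2·2.906 = 25.2; c'Δl = 29.93; W sinα = 26.8
Σc'Δl = 153.4 kN/m; ΣN' = 288.8 kN/m; ΣW sinα = 163.2 kN/m
Resisting = 153.4 + 288.8·tan29.6° = 153.4 + 164.0 = 317.4 kN/m
FS = 317.4 / 163.2 = 1.945

FS = 1.95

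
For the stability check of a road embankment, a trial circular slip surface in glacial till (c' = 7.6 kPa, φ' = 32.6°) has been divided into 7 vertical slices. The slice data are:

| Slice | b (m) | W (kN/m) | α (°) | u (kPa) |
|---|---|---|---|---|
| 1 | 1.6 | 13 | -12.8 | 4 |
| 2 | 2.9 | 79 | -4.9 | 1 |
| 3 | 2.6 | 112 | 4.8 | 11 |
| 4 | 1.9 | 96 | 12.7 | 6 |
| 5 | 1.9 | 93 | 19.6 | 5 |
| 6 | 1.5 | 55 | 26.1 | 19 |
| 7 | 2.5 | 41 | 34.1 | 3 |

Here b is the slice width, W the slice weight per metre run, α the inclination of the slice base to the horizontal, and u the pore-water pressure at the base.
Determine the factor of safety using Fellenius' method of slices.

Ordinary method of slices: FS = Σ[c'·Δl_i + (W_i cosα_i − u_i·Δl_i)·tanφ'] / Σ W_i sinα_i, with Δl_i = b_i / cosα_i.
Slice 1: Δl = 1.6/cos(-12.8°) = 1.641 m; N'_1 = 13·cos(-12.8°) − 4·1.641 = 6.1; c'Δl = 12.47; W sinα = -2.9
Slice 2: Δl = 2.9/cos(-4.9°) = 2.911 m; N'_2 = 79·cos(-4.9°) − 1·2.911 = 75.8; c'Δl = 22.12; W sinα = -6.7
Slice 3: Δl = 2.6/cos4.8° = 2.609 m; N'_3 = 112·cos4.8° − 11·2.609 = 82.9; c'Δl = 19.83; W sinα = 9.4
Slice 4: Δl = 1.9/cos12.7° = 1.948 m; N'_4 = 96·cos12.7° − 6·1.948 = 82.0; c'Δl = 14.80; W sinα = 21.1
Slice 5: Δl = 1.9/cos19.6° = 2.017 m; N'_5 = 93·cos19.6° − 5·2.017 = 77.5; c'Δl = 15.33; W sinα = 31.2
Slice 6: Δl = 1.5/cos26.1° = 1.670 m; N'_6 = 55·cos26.1° − 19·1.670 = 17.7; c'Δl = 12.69; W sinα = 24.2
Slice 7: Δl = 2.5/cos34.1° = 3.019 m; N'_7 = 41·cos34.1° − 3·3.019 = 24.9; c'Δl = 22.95; W sinα = 23.0
Σc'Δl = 120.2 kN/m; ΣN' = 366.9 kN/m; ΣW sinα = 99.2 kN/m
Resisting = 120.2 + 366.9·tan32.6° = 120.2 + 234.6 = 354.8 kN/m
FS = 354.8 / 99.2 = 3.576

FS = 3.58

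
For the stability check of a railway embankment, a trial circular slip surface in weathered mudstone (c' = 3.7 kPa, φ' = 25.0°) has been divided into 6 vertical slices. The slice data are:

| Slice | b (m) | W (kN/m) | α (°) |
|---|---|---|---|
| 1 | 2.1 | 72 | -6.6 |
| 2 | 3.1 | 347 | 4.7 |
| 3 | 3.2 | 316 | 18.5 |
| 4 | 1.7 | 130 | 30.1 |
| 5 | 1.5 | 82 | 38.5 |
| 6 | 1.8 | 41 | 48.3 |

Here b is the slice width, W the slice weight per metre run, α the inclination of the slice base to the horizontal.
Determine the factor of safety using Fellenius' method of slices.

Ordinary method of slices: FS = Σ[c'·Δl_i + (W_i cosα_i)·tanφ'] / Σ W_i sinα_i, with Δl_i = b_i / cosα_i.
Slice 1: Δl = 2.1/cos(-6.6°) = 2.114 m; N'_1 = 72·cos(-6.6°) = 71.5; c'Δl = 7.82; W sinα = -8.3
Slice 2: Δl = 3.1/cos4.7° = 3.110 m; N'_2 = 347·cos4.7° = 345.8; c'Δl = 11.51; W sinα = 28.4
Slice 3: Δl = 3.2/cos18.5° = 3.374 m; N'_3 = 316·cos18.5° = 299.7; c'Δl = 12.49; W sinα = 100.3
Slice 4: Δl = 1.7/cos30.1° = 1.965 m; N'_4 = 130·cos30.1° = 112.5; c'Δl = 7.27; W sinα = 65.2
Slice 5: Δl = 1.5/cos38.5° = 1.917 m; N'_5 = 82·cos38.5° = 64.2; c'Δl = 7.09; W sinα = 51.0
Slice 6: Δl = 1.8/cos48.3° = 2.706 m; N'_6 = 41·cos48.3° = 27.3; c'Δl = 10.01; W sinα = 30.6
Σc'Δl = 56.2 kN/m; ΣN' = 920.9 kN/m; ΣW sinα = 267.3 kN/m
Resisting = 56.2 + 920.9·tan25.0° = 56.2 + 429.4 = 485.6 kN/m
FS = 485.6 / 267.3 = 1.817

FS = 1.82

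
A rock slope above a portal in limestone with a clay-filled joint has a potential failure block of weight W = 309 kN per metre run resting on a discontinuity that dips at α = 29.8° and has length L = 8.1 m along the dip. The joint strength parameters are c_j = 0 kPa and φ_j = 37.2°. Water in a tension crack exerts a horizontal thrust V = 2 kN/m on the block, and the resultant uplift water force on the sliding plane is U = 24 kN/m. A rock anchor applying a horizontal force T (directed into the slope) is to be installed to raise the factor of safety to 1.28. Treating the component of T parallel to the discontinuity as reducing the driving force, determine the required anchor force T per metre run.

T = 10 kN/m

Resolving forces along and normal to the sliding plane, with the horizontal anchor force T adding T·sinα to the effective normal force and T·cosα acting up the plane against the driving force:
FS = [c_jL + (W cosα − U − V sinα + T sinα) tanφ_j] / [W sinα + V cosα − T cosα]
Without the anchor: N' = 243.1 kN/m, driving T_d = 155.3 kN/m, resisting R = 0·8.1 + 243.1·tan37.2° = 184.6 kN/m, FS = 1.19.
Setting FS = 1.28 and solving for T:
1.28·(155.3 − T cos29.8°) = 184.6 + T sin29.8°·tan37.2°
T·(sin29.8°·tan37.2° + 1.28·cos29.8°) = 1.28·155.3 − 184.6
T·(0.4970·0.7590 + 1.28·0.8678) = 198.8 − 184.6 = 14.2
T·1.4880 = 14.2
T = 9.6 kN/m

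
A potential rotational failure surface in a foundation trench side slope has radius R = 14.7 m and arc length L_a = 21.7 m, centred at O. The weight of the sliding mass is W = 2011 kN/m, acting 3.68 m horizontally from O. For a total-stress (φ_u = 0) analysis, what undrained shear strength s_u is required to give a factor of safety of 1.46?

FS = s_u·L_a·R / (W·d), so s_u = FS·W·d / (L_a·R).
s_u = 1.46·2011·3.68 / (21.70·14.7) = 10804.7 / 318.99 = 33.87 kPa

s_u = 33.9 kPa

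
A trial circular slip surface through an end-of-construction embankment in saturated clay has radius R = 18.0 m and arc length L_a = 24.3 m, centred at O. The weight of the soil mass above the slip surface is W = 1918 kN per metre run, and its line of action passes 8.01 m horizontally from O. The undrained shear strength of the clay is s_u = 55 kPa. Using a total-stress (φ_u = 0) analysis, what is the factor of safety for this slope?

Taking moments about the centre O, the resisting moment is provided by the undrained shear strength acting along the arc:
M_R = s_u·L_a·R = 55·24.30·18.0 = 24057.0 kN·m/m
M_D = W·d = 1918·8.01 = 15363.2 kN·m/m
FS = M_R / M_D = 24057.0 / 15363.2 = 1.566

FS = 1.57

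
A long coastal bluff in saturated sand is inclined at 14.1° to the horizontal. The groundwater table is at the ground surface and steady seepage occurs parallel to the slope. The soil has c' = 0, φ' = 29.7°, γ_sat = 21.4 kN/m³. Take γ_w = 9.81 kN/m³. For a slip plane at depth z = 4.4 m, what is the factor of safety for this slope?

With seepage parallel to the slope and the water table at the surface, the effective normal stress on the slip plane uses the buoyant unit weight γ' = γ_sat − γ_w while the driving shear stress uses γ_sat:
FS = [c' + γ' z cos²β tanφ'] / [γ_sat z sinβ cosβ]
(For c' = 0 this reduces to FS = (γ'/γ_sat)·tanφ'/tanβ.)
γ' = 21.4 − 9.81 = 11.59 kN/m³
Numerator = 0.0 + 11.59·4.4·cos²14.1°·tan29.7° = 0.0 + 11.59·4.4·0.9407·0.5704 = 27.361 kPa
Denominator = 21.4·4.4·sin14.1°·cos14.1° = 21.4·4.4·0.2436·0.9699 = 22.248 kPa
FS = 27.361 / 22.248 = 1.230

FS = 1.23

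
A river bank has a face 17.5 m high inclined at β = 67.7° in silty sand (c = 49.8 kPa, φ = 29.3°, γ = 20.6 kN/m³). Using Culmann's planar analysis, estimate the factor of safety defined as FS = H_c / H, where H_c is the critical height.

H_c = (4c/γ) · sinβ cosφ / [1 − cos(β − φ)]
    = (4·49.8/20.6) · sin67.7°·cos29.3° / [1 − cos38.4°]
    = 9.670 · 0.8068 / 0.2163 = 36.07 m
FS = H_c / H = 36.07 / 17.5 = 2.061

FS = 2.06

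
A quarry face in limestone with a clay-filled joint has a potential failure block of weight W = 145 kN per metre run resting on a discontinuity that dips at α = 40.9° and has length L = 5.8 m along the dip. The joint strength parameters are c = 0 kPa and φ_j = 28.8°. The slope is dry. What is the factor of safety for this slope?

Resolving the block weight along and normal to the plane and applying the Mohr–Coulomb strength on the joint:
N' = W cosα = 145·cos40.9° = 109.6 kN/m
Driving force T = W sinα = 145·sin40.9° = 94.9 kN/m
Resisting force R = c·L + N'·tanφ_j = 0·5.8 + 109.6·tan28.8° = 0.0 + 60.3 = 60.3 kN/m
FS = R / T = 60.3 / 94.9 = 0.635

FS = 0.63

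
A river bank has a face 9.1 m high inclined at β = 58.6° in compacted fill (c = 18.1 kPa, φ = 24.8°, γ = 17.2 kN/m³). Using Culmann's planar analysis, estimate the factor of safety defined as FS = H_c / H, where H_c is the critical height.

FS = 2.12

H_c = (4c/γ) · sinβ cosφ / [1 − cos(β − φ)]
    = (4·18.1/17.2) · sin58.6°·cos24.8° / [1 − cos33.8°]
    = 4.209 · 0.7748 / 0.1690 = 19.30 m
FS = H_c / H = 19.30 / 9.1 = 2.121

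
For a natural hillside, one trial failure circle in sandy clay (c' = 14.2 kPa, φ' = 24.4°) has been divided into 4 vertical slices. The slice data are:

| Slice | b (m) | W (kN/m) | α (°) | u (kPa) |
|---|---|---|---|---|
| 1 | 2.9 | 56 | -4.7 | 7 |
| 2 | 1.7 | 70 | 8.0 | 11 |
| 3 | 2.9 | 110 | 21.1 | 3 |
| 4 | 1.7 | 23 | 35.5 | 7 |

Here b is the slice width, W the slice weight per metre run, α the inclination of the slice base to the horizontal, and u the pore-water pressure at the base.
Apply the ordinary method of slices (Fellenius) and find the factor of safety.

FS = 3.83

Ordinary method of slices: FS = Σ[c'·Δl_i + (W_i cosα_i − u_i·Δl_i)·tanφ'] / Σ W_i sinα_i, with Δl_i = b_i / cosα_i.
Slice 1: Δl = 2.9/cos(-4.7°) = 2.910 m; N'_1 = 56·cos(-4.7°) − 7·2.910 = 35.4; c'Δl = 41.32; W sinα = -4.6
Slice 2: Δl = 1.7/cos8.0° = 1.717 m; N'_2 = 70·cos8.0° − 11·1.717 = 50.4; c'Δl = 24.38; W sinα = 9.7
Slice 3: Δl = 2.9/cos21.1° = 3.108 m; N'_3 = 110·cos21.1° − 3·3.108 = 93.3; c'Δl = 44.14; W sinα = 39.6
Slice 4: Δl = 1.7/cos35.5° = 2.088 m; N'_4 = 23·cos35.5° − 7·2.088 = 4.1; c'Δl = 29.65; W sinα = 13.4
Σc'Δl = 139.5 kN/m; ΣN' = 183.3 kN/m; ΣW sinα = 58.1 kN/m
Resisting = 139.5 + 183.3·tan24.4° = 139.5 + 83.1 = 222.6 kN/m
FS = 222.6 / 58.1 = 3.831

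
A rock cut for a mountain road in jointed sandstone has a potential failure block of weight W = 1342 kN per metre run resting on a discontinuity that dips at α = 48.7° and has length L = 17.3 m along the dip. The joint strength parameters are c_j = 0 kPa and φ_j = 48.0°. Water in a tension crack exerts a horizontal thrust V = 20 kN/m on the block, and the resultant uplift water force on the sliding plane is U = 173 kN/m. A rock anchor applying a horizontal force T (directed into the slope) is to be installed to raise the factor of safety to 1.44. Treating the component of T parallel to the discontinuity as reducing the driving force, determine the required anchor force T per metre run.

T = 390 kN/m

Resolving forces along and normal to the sliding plane, with the horizontal anchor force T adding T·sinα to the effective normal force and T·cosα acting up the plane against the driving force:
FS = [c_jL + (W cosα − U − V sinα + T sinα) tanφ_j] / [W sinα + V cosα − T cosα]
Without the anchor: N' = 697.7 kN/m, driving T_d = 1021.4 kN/m, resisting R = 0·17.3 + 697.7·tan48.0° = 774.9 kN/m, FS = 0.76.
Setting FS = 1.44 and solving for T:
1.44·(1021.4 − T cos48.7°) = 774.9 + T sin48.7°·tan48.0°
T·(sin48.7°·tan48.0° + 1.44·cos48.7°) = 1.44·1021.4 − 774.9
T·(0.7513·1.1106 + 1.44·0.6600) = 1470.8 − 774.9 = 695.9
T·1.7848 = 695.9
T = 389.9 kN/m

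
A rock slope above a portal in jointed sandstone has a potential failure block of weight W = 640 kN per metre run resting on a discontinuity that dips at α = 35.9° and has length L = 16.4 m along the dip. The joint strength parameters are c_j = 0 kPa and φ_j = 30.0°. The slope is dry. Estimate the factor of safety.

Resolving the block weight along and normal to the plane and applying the Mohr–Coulomb strength on the joint:
N' = W cosα = 640·cos35.9° = 518.4 kN/m
Driving force T = W sinα = 640·sin35.9° = 375.3 kN/m
Resisting force R = c_j·L + N'·tanφ_j = 0·16.4 + 518.4·tan30.0° = 0.0 + 299.3 = 299.3 kN/m
FS = R / T = 299.3 / 375.3 = 0.798

FS = 0.80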